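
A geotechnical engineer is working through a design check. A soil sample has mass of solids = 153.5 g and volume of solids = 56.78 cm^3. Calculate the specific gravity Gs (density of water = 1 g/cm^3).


Using Gs = m_s / (V_s * rho_w)
Since rho_w = 1 g/cm^3:
Gs = 153.5 / 56.78
Gs = 2.703


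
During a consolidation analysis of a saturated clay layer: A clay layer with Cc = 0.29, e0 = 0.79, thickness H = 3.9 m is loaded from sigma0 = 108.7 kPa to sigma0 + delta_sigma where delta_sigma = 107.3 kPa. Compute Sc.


Using Sc = Cc * H / (1 + e0) * log10((sigma0 + delta_sigma) / sigma0)
Stress ratio = (108.7 + 107.3) / 108.7 = 1.98712
log10(1.98712) = 0.298224
Cc * H / (1 + e0) = 0.29 * 3.9 / (1 + 0.79) = 0.631844
Sc = 0.631844 * 0.298224
Sc = 0.1884 m


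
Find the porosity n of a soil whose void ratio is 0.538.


Result: 0.3498

Derivation:
Using the relation n = e / (1 + e)
n = 0.538 / (1 + 0.538)
n = 0.538 / 1.538
n = 0.3498


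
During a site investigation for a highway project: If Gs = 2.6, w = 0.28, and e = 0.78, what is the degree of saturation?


Using S = Gs * w / e
S = 2.6 * 0.28 / 0.78
S = 0.9333


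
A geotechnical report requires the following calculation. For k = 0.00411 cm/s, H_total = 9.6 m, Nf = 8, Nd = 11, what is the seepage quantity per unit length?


Convert k to m/s for unit consistency with H:
k = 0.00411 cm/s = 0.00411 / 100 m/s = 4.11e-05 m/s
Using q = k * H * Nf / Nd
Nf / Nd = 8 / 11 = 0.7273
q = 4.11e-05 * 9.6 * 0.7273
q = 0.000287 m^3/s per m


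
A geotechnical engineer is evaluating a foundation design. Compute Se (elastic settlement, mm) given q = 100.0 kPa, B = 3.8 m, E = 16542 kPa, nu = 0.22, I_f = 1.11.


Using Se = q * B * (1 - nu^2) * I_f / E
1 - nu^2 = 1 - 0.22^2 = 0.9516
Se = 100.0 * 3.8 * 0.9516 * 1.11 / 16542
Se = 0.024265 m
Convert to mm: Se = 0.024265 * 1000 = 24.265 mm


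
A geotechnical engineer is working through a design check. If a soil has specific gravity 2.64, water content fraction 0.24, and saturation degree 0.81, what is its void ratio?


Result: 0.7822

Derivation:
Using the relation e = Gs * w / S
e = 2.64 * 0.24 / 0.81
e = 0.7822


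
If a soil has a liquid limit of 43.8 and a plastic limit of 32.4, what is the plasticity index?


Result: 11.4

Derivation:
Using PI = LL - PL
PI = 43.8 - 32.4
PI = 11.4


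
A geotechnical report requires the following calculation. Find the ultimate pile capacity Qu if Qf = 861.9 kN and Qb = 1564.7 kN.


Using Qu = Qf + Qb
Qu = 861.9 + 1564.7
Qu = 2426.6 kN


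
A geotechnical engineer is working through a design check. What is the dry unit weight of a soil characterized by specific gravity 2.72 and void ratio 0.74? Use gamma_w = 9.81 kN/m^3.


Using gamma_d = Gs * gamma_w / (1 + e)
gamma_d = 2.72 * 9.81 / (1 + 0.74)
gamma_d = 2.72 * 9.81 / 1.74
gamma_d = 15.335 kN/m^3


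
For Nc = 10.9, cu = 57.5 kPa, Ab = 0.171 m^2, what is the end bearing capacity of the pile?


Using Qb = Nc * cu * Ab
Qb = 10.9 * 57.5 * 0.171
Qb = 107.17 kN


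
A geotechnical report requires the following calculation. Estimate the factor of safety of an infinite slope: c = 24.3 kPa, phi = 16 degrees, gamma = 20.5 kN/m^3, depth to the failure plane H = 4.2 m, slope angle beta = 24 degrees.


Result: 1.404

Derivation:
Using Fs = c / (gamma*H*sin(beta)*cos(beta)) + tan(phi)/tan(beta)
Cohesion contribution = 24.3 / (20.5*4.2*sin(24)*cos(24))
Cohesion contribution = 0.759556
Friction contribution = tan(16)/tan(24) = 0.644041
Fs = 0.759556 + 0.644041
Fs = 1.404


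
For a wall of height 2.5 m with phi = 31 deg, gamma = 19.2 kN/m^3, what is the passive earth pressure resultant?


Compute passive earth pressure coefficient:
Kp = tan^2(45 + phi/2) = tan^2(60.5) = 3.124035
Compute passive force:
Pp = 0.5 * Kp * gamma * H^2
Pp = 0.5 * 3.124035 * 19.2 * 2.5^2
Pp = 187.44 kN/m


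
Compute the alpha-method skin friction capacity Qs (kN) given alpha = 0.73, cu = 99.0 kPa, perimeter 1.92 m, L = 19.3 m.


Using Qs = alpha * cu * perimeter * L
Qs = 0.73 * 99.0 * 1.92 * 19.3
Qs = 2678.04 kN


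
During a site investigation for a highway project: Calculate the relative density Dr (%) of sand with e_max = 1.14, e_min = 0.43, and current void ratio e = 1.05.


Result: 12.68 %

Derivation:
Using Dr = (e_max - e) / (e_max - e_min) * 100
e_max - e = 1.14 - 1.05 = 0.09
e_max - e_min = 1.14 - 0.43 = 0.71
Dr = 0.09 / 0.71 * 100
Dr = 12.68 %


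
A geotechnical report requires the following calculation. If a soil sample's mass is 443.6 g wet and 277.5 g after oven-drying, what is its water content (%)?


Using w = (m_wet - m_dry) / m_dry * 100
m_wet - m_dry = 443.6 - 277.5 = 166.1 g
w = 166.1 / 277.5 * 100
w = 59.86 %


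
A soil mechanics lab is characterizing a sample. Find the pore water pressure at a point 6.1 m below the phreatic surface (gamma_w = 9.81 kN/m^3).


Using u = gamma_w * h_w
u = 9.81 * 6.1
u = 59.84 kPa


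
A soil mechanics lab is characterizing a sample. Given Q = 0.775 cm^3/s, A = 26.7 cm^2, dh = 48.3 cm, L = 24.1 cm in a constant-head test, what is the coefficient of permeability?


Compute hydraulic gradient:
i = dh / L = 48.3 / 24.1 = 2.00415
Then apply Darcy's law:
k = Q / (A * i)
k = 0.775 / (26.7 * 2.00415)
k = 0.775 / 53.5108
k = 0.014483 cm/s


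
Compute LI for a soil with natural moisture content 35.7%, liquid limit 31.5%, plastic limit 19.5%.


Result: 1.35

Derivation:
First compute the plasticity index:
PI = LL - PL = 31.5 - 19.5 = 12.0
Then compute the liquidity index:
LI = (w - PL) / PI
LI = (35.7 - 19.5) / 12.0
LI = 1.35


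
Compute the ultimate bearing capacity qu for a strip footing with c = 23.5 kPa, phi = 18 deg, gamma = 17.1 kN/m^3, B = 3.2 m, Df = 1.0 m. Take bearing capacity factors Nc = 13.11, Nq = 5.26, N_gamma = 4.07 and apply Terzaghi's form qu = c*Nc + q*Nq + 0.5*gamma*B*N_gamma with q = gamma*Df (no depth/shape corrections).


Result: 509.39 kPa

Derivation:
Compute qu = c*Nc + gamma*Df*Nq + 0.5*gamma*B*N_gamma
Term 1: 23.5 * 13.11 = 308.085
Term 2: 17.1 * 1.0 * 5.26 = 89.946
Term 3: 0.5 * 17.1 * 3.2 * 4.07 = 111.3552
qu = 308.085 + 89.946 + 111.3552
qu = 509.39 kPa


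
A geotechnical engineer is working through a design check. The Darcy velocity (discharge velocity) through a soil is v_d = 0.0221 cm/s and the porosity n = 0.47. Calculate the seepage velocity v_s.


Result: 0.04702 cm/s

Derivation:
Using v_s = v_d / n
v_s = 0.0221 / 0.47
v_s = 0.04702 cm/s


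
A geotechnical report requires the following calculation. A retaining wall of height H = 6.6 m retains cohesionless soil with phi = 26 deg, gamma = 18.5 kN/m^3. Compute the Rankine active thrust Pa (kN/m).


Result: 157.33 kN/m

Derivation:
Compute active earth pressure coefficient:
Ka = tan^2(45 - phi/2) = tan^2(32.0) = 0.390462
Compute active force:
Pa = 0.5 * Ka * gamma * H^2
Pa = 0.5 * 0.390462 * 18.5 * 6.6^2
Pa = 157.33 kN/m


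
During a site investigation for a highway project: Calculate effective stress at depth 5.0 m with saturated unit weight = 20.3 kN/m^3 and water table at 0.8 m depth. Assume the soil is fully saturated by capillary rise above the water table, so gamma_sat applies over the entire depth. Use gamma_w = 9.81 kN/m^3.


Result: 60.3 kPa

Derivation:
Total stress = gamma_sat * depth
sigma = 20.3 * 5.0 = 101.5 kPa
Pore water pressure u = gamma_w * (depth - d_wt)
u = 9.81 * (5.0 - 0.8) = 41.202 kPa
Effective stress = sigma - u
sigma' = 101.5 - 41.202 = 60.3 kPa


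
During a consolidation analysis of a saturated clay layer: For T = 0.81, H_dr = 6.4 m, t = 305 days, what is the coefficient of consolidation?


Result: 0.10878 m^2/day

Derivation:
Using cv = T * H_dr^2 / t
H_dr^2 = 6.4^2 = 40.96
cv = 0.81 * 40.96 / 305
cv = 0.10878 m^2/day


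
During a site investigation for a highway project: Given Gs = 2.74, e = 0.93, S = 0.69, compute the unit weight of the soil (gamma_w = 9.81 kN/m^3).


Using gamma = gamma_w * (Gs + S*e) / (1 + e)
Numerator: Gs + S*e = 2.74 + 0.69*0.93 = 3.3817
Denominator: 1 + e = 1 + 0.93 = 1.93
gamma = 9.81 * 3.3817 / 1.93
gamma = 17.189 kN/m^3


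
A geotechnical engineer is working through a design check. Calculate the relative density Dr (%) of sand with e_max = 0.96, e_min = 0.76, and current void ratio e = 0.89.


Using Dr = (e_max - e) / (e_max - e_min) * 100
e_max - e = 0.96 - 0.89 = 0.07
e_max - e_min = 0.96 - 0.76 = 0.2
Dr = 0.07 / 0.2 * 100
Dr = 35.0 %


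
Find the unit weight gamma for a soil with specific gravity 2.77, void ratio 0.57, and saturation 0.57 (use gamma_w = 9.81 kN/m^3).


Using gamma = gamma_w * (Gs + S*e) / (1 + e)
Numerator: Gs + S*e = 2.77 + 0.57*0.57 = 3.0949
Denominator: 1 + e = 1 + 0.57 = 1.57
gamma = 9.81 * 3.0949 / 1.57
gamma = 19.338 kN/m^3


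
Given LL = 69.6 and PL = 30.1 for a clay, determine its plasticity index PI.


Using PI = LL - PL
PI = 69.6 - 30.1
PI = 39.5


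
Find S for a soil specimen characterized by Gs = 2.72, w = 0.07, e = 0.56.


Result: 0.34

Derivation:
Using S = Gs * w / e
S = 2.72 * 0.07 / 0.56
S = 0.34


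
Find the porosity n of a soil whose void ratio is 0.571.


Result: 0.3635

Derivation:
Using the relation n = e / (1 + e)
n = 0.571 / (1 + 0.571)
n = 0.571 / 1.571
n = 0.3635


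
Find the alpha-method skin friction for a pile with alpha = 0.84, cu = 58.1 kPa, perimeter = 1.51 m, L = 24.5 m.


Result: 1805.5 kN

Derivation:
Using Qs = alpha * cu * perimeter * L
Qs = 0.84 * 58.1 * 1.51 * 24.5
Qs = 1805.5 kN


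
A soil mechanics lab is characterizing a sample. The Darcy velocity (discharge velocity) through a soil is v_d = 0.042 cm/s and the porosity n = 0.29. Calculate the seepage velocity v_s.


Using v_s = v_d / n
v_s = 0.042 / 0.29
v_s = 0.14483 cm/s


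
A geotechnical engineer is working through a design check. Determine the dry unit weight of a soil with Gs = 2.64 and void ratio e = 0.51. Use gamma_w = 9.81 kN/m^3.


Using gamma_d = Gs * gamma_w / (1 + e)
gamma_d = 2.64 * 9.81 / (1 + 0.51)
gamma_d = 2.64 * 9.81 / 1.51
gamma_d = 17.151 kN/m^3


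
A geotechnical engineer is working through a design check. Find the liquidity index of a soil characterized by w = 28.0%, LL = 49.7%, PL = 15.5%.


Result: 0.365

Derivation:
First compute the plasticity index:
PI = LL - PL = 49.7 - 15.5 = 34.2
Then compute the liquidity index:
LI = (w - PL) / PI
LI = (28.0 - 15.5) / 34.2
LI = 0.365


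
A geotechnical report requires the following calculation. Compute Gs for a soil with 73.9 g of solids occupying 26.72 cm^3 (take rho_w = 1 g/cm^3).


Result: 2.766

Derivation:
Using Gs = m_s / (V_s * rho_w)
Since rho_w = 1 g/cm^3:
Gs = 73.9 / 26.72
Gs = 2.766


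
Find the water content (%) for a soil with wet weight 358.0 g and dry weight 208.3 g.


Result: 71.87 %

Derivation:
Using w = (m_wet - m_dry) / m_dry * 100
m_wet - m_dry = 358.0 - 208.3 = 149.7 g
w = 149.7 / 208.3 * 100
w = 71.87 %


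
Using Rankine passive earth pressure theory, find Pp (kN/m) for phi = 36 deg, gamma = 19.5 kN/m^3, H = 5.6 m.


Result: 1177.74 kN/m

Derivation:
Compute passive earth pressure coefficient:
Kp = tan^2(45 + phi/2) = tan^2(63.0) = 3.85184
Compute passive force:
Pp = 0.5 * Kp * gamma * H^2
Pp = 0.5 * 3.85184 * 19.5 * 5.6^2
Pp = 1177.74 kN/m


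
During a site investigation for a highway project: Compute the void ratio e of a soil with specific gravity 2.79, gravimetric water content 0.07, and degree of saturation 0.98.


Using the relation e = Gs * w / S
e = 2.79 * 0.07 / 0.98
e = 0.1993


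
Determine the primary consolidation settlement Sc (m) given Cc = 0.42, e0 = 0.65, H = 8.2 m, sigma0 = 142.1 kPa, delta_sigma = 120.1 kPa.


Result: 0.5553 m

Derivation:
Using Sc = Cc * H / (1 + e0) * log10((sigma0 + delta_sigma) / sigma0)
Stress ratio = (142.1 + 120.1) / 142.1 = 1.84518
log10(1.84518) = 0.266039
Cc * H / (1 + e0) = 0.42 * 8.2 / (1 + 0.65) = 2.08727
Sc = 2.08727 * 0.266039
Sc = 0.5553 m


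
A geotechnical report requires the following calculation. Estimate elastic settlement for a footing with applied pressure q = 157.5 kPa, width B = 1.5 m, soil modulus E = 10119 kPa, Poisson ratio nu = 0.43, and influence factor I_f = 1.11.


Using Se = q * B * (1 - nu^2) * I_f / E
1 - nu^2 = 1 - 0.43^2 = 0.8151
Se = 157.5 * 1.5 * 0.8151 * 1.11 / 10119
Se = 0.021124 m
Convert to mm: Se = 0.021124 * 1000 = 21.124 mm


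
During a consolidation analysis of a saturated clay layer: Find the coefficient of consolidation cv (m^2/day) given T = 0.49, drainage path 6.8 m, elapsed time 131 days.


Using cv = T * H_dr^2 / t
H_dr^2 = 6.8^2 = 46.24
cv = 0.49 * 46.24 / 131
cv = 0.17296 m^2/day


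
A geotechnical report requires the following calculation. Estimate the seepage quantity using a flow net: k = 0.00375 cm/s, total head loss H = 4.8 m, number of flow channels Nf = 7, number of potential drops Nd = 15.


Convert k to m/s for unit consistency with H:
k = 0.00375 cm/s = 0.00375 / 100 m/s = 3.75e-05 m/s
Using q = k * H * Nf / Nd
Nf / Nd = 7 / 15 = 0.4667
q = 3.75e-05 * 4.8 * 0.4667
q = 8.4e-05 m^3/s per m


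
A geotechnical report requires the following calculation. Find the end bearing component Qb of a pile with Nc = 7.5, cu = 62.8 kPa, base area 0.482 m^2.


Result: 227.02 kN

Derivation:
Using Qb = Nc * cu * Ab
Qb = 7.5 * 62.8 * 0.482
Qb = 227.02 kN


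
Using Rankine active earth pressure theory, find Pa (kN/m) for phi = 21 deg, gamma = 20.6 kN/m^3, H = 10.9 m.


Result: 578.04 kN/m

Derivation:
Compute active earth pressure coefficient:
Ka = tan^2(45 - phi/2) = tan^2(34.5) = 0.472355
Compute active force:
Pa = 0.5 * Ka * gamma * H^2
Pa = 0.5 * 0.472355 * 20.6 * 10.9^2
Pa = 578.04 kN/m


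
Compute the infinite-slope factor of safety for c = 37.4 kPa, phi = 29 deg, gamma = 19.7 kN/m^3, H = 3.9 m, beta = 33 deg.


Using Fs = c / (gamma*H*sin(beta)*cos(beta)) + tan(phi)/tan(beta)
Cohesion contribution = 37.4 / (19.7*3.9*sin(33)*cos(33))
Cohesion contribution = 1.06571
Friction contribution = tan(29)/tan(33) = 0.853561
Fs = 1.06571 + 0.853561
Fs = 1.919


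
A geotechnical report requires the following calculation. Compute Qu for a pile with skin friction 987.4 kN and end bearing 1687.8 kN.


Using Qu = Qf + Qb
Qu = 987.4 + 1687.8
Qu = 2675.2 kN


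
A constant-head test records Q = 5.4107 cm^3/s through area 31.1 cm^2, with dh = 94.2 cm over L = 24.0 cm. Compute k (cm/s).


Compute hydraulic gradient:
i = dh / L = 94.2 / 24.0 = 3.925
Then apply Darcy's law:
k = Q / (A * i)
k = 5.4107 / (31.1 * 3.925)
k = 5.4107 / 122.068
k = 0.044325 cm/s


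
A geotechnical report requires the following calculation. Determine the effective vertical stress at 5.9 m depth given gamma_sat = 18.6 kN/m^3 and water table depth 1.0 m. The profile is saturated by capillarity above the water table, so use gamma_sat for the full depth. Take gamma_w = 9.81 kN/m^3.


Result: 61.67 kPa

Derivation:
Total stress = gamma_sat * depth
sigma = 18.6 * 5.9 = 109.74 kPa
Pore water pressure u = gamma_w * (depth - d_wt)
u = 9.81 * (5.9 - 1.0) = 48.069 kPa
Effective stress = sigma - u
sigma' = 109.74 - 48.069 = 61.67 kPa


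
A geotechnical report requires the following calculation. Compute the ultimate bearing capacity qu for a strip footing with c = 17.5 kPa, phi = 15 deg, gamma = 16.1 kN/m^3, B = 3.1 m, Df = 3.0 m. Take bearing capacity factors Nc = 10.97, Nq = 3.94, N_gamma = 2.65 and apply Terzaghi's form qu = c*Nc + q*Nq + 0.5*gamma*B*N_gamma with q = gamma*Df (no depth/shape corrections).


Compute qu = c*Nc + gamma*Df*Nq + 0.5*gamma*B*N_gamma
Term 1: 17.5 * 10.97 = 191.975
Term 2: 16.1 * 3.0 * 3.94 = 190.302
Term 3: 0.5 * 16.1 * 3.1 * 2.65 = 66.13075
qu = 191.975 + 190.302 + 66.13075
qu = 448.41 kPa


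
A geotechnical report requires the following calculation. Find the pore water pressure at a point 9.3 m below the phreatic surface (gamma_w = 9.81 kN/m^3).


Using u = gamma_w * h_w
u = 9.81 * 9.3
u = 91.23 kPa


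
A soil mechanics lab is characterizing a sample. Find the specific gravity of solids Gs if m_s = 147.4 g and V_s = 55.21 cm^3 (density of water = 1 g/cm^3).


Using Gs = m_s / (V_s * rho_w)
Since rho_w = 1 g/cm^3:
Gs = 147.4 / 55.21
Gs = 2.67


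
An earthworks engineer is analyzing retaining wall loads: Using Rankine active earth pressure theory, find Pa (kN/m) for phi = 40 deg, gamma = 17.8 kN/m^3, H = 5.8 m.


Compute active earth pressure coefficient:
Ka = tan^2(45 - phi/2) = tan^2(25.0) = 0.217443
Compute active force:
Pa = 0.5 * Ka * gamma * H^2
Pa = 0.5 * 0.217443 * 17.8 * 5.8^2
Pa = 65.1 kN/m


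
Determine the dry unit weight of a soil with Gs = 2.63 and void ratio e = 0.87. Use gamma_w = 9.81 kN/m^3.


Using gamma_d = Gs * gamma_w / (1 + e)
gamma_d = 2.63 * 9.81 / (1 + 0.87)
gamma_d = 2.63 * 9.81 / 1.87
gamma_d = 13.797 kN/m^3


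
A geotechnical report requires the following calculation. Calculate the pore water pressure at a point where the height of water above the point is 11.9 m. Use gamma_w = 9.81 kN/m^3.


Using u = gamma_w * h_w
u = 9.81 * 11.9
u = 116.74 kPa


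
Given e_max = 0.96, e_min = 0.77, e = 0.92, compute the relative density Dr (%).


Result: 21.05 %

Derivation:
Using Dr = (e_max - e) / (e_max - e_min) * 100
e_max - e = 0.96 - 0.92 = 0.04
e_max - e_min = 0.96 - 0.77 = 0.19
Dr = 0.04 / 0.19 * 100
Dr = 21.05 %


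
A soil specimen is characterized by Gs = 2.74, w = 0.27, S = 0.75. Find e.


Using the relation e = Gs * w / S
e = 2.74 * 0.27 / 0.75
e = 0.9864


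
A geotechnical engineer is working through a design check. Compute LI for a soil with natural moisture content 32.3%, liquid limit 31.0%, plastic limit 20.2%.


First compute the plasticity index:
PI = LL - PL = 31.0 - 20.2 = 10.8
Then compute the liquidity index:
LI = (w - PL) / PI
LI = (32.3 - 20.2) / 10.8
LI = 1.12


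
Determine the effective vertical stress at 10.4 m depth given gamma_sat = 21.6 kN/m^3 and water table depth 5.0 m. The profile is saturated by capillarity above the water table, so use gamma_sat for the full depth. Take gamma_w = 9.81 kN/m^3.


Total stress = gamma_sat * depth
sigma = 21.6 * 10.4 = 224.64 kPa
Pore water pressure u = gamma_w * (depth - d_wt)
u = 9.81 * (10.4 - 5.0) = 52.974 kPa
Effective stress = sigma - u
sigma' = 224.64 - 52.974 = 171.67 kPa


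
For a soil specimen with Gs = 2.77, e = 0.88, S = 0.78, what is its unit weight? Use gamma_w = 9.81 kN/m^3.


Using gamma = gamma_w * (Gs + S*e) / (1 + e)
Numerator: Gs + S*e = 2.77 + 0.78*0.88 = 3.4564
Denominator: 1 + e = 1 + 0.88 = 1.88
gamma = 9.81 * 3.4564 / 1.88
gamma = 18.036 kN/m^3


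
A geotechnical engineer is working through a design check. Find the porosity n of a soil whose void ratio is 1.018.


Result: 0.5045

Derivation:
Using the relation n = e / (1 + e)
n = 1.018 / (1 + 1.018)
n = 1.018 / 2.018
n = 0.5045


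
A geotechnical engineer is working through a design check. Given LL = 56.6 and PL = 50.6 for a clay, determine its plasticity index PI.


Result: 6.0

Derivation:
Using PI = LL - PL
PI = 56.6 - 50.6
PI = 6.0


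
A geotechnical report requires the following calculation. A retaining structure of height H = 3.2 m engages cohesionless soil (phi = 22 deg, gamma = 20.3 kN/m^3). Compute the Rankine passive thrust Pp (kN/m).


Result: 228.45 kN/m

Derivation:
Compute passive earth pressure coefficient:
Kp = tan^2(45 + phi/2) = tan^2(56.0) = 2.197987
Compute passive force:
Pp = 0.5 * Kp * gamma * H^2
Pp = 0.5 * 2.197987 * 20.3 * 3.2^2
Pp = 228.45 kN/m


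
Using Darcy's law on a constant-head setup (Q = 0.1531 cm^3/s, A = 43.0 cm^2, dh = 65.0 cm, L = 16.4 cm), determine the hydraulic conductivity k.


Result: 0.000898 cm/s

Derivation:
Compute hydraulic gradient:
i = dh / L = 65.0 / 16.4 = 3.96341
Then apply Darcy's law:
k = Q / (A * i)
k = 0.1531 / (43.0 * 3.96341)
k = 0.1531 / 170.427
k = 0.000898 cm/s


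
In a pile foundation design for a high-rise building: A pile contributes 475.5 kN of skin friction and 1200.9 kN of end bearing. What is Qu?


Using Qu = Qf + Qb
Qu = 475.5 + 1200.9
Qu = 1676.4 kN


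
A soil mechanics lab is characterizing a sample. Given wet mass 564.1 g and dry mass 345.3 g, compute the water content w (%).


Using w = (m_wet - m_dry) / m_dry * 100
m_wet - m_dry = 564.1 - 345.3 = 218.8 g
w = 218.8 / 345.3 * 100
w = 63.37 %


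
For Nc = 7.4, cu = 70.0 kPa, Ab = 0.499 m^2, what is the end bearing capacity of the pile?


Using Qb = Nc * cu * Ab
Qb = 7.4 * 70.0 * 0.499
Qb = 258.48 kN


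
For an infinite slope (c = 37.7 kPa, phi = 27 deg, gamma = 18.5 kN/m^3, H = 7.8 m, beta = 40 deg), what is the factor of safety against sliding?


Result: 1.138

Derivation:
Using Fs = c / (gamma*H*sin(beta)*cos(beta)) + tan(phi)/tan(beta)
Cohesion contribution = 37.7 / (18.5*7.8*sin(40)*cos(40))
Cohesion contribution = 0.530583
Friction contribution = tan(27)/tan(40) = 0.607229
Fs = 0.530583 + 0.607229
Fs = 1.138


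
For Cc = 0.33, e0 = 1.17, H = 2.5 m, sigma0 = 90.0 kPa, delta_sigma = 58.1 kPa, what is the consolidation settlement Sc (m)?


Using Sc = Cc * H / (1 + e0) * log10((sigma0 + delta_sigma) / sigma0)
Stress ratio = (90.0 + 58.1) / 90.0 = 1.64556
log10(1.64556) = 0.216313
Cc * H / (1 + e0) = 0.33 * 2.5 / (1 + 1.17) = 0.380184
Sc = 0.380184 * 0.216313
Sc = 0.0822 m


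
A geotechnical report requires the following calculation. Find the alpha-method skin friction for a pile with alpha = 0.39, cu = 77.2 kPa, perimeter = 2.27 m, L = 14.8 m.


Using Qs = alpha * cu * perimeter * L
Qs = 0.39 * 77.2 * 2.27 * 14.8
Qs = 1011.51 kN


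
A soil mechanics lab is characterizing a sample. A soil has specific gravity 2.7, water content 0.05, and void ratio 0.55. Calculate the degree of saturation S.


Using S = Gs * w / e
S = 2.7 * 0.05 / 0.55
S = 0.2455


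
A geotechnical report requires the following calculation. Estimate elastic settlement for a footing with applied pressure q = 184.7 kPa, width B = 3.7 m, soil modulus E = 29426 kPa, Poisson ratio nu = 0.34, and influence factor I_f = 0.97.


Using Se = q * B * (1 - nu^2) * I_f / E
1 - nu^2 = 1 - 0.34^2 = 0.8844
Se = 184.7 * 3.7 * 0.8844 * 0.97 / 29426
Se = 0.019923 m
Convert to mm: Se = 0.019923 * 1000 = 19.923 mm


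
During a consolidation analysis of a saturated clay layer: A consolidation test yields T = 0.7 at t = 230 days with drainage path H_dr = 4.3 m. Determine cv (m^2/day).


Using cv = T * H_dr^2 / t
H_dr^2 = 4.3^2 = 18.49
cv = 0.7 * 18.49 / 230
cv = 0.05627 m^2/day


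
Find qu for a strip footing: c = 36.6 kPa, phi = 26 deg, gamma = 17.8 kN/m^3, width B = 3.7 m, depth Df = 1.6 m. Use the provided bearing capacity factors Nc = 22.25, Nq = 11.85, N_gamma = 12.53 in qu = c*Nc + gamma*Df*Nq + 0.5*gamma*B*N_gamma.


Result: 1564.45 kPa

Derivation:
Compute qu = c*Nc + gamma*Df*Nq + 0.5*gamma*B*N_gamma
Term 1: 36.6 * 22.25 = 814.35
Term 2: 17.8 * 1.6 * 11.85 = 337.488
Term 3: 0.5 * 17.8 * 3.7 * 12.53 = 412.6129
qu = 814.35 + 337.488 + 412.6129
qu = 1564.45 kPa


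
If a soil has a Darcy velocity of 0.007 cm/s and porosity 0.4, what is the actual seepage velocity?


Using v_s = v_d / n
v_s = 0.007 / 0.4
v_s = 0.0175 cm/s


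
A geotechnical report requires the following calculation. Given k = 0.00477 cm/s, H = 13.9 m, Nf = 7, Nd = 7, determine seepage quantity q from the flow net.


Convert k to m/s for unit consistency with H:
k = 0.00477 cm/s = 0.00477 / 100 m/s = 4.77e-05 m/s
Using q = k * H * Nf / Nd
Nf / Nd = 7 / 7 = 1.0
q = 4.77e-05 * 13.9 * 1.0
q = 0.000663 m^3/s per m


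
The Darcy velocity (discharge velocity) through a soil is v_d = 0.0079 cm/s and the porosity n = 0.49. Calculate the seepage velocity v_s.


Result: 0.01612 cm/s

Derivation:
Using v_s = v_d / n
v_s = 0.0079 / 0.49
v_s = 0.01612 cm/s


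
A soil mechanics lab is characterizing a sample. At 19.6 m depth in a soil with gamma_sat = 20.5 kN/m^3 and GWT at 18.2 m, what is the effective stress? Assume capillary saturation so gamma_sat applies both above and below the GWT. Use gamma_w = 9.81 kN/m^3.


Result: 388.07 kPa

Derivation:
Total stress = gamma_sat * depth
sigma = 20.5 * 19.6 = 401.8 kPa
Pore water pressure u = gamma_w * (depth - d_wt)
u = 9.81 * (19.6 - 18.2) = 13.734 kPa
Effective stress = sigma - u
sigma' = 401.8 - 13.734 = 388.07 kPa


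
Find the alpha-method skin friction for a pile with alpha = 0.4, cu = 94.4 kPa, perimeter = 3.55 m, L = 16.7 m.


Using Qs = alpha * cu * perimeter * L
Qs = 0.4 * 94.4 * 3.55 * 16.7
Qs = 2238.6 kN


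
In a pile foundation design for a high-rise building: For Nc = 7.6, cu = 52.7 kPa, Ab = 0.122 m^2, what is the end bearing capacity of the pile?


Result: 48.86 kN

Derivation:
Using Qb = Nc * cu * Ab
Qb = 7.6 * 52.7 * 0.122
Qb = 48.86 kN


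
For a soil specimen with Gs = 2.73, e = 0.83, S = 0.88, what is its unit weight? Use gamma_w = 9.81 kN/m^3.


Result: 18.55 kN/m^3

Derivation:
Using gamma = gamma_w * (Gs + S*e) / (1 + e)
Numerator: Gs + S*e = 2.73 + 0.88*0.83 = 3.4604
Denominator: 1 + e = 1 + 0.83 = 1.83
gamma = 9.81 * 3.4604 / 1.83
gamma = 18.55 kN/m^3


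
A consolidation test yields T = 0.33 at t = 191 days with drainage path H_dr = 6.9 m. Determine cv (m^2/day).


Result: 0.08226 m^2/day

Derivation:
Using cv = T * H_dr^2 / t
H_dr^2 = 6.9^2 = 47.61
cv = 0.33 * 47.61 / 191
cv = 0.08226 m^2/day


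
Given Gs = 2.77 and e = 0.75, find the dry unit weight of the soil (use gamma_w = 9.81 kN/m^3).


Using gamma_d = Gs * gamma_w / (1 + e)
gamma_d = 2.77 * 9.81 / (1 + 0.75)
gamma_d = 2.77 * 9.81 / 1.75
gamma_d = 15.528 kN/m^3


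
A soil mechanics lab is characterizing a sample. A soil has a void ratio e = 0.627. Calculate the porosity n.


Using the relation n = e / (1 + e)
n = 0.627 / (1 + 0.627)
n = 0.627 / 1.627
n = 0.3854


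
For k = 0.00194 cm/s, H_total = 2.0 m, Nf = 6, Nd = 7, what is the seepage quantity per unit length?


Result: 3.326e-05 m^3/s per m

Derivation:
Convert k to m/s for unit consistency with H:
k = 0.00194 cm/s = 0.00194 / 100 m/s = 1.94e-05 m/s
Using q = k * H * Nf / Nd
Nf / Nd = 6 / 7 = 0.8571
q = 1.94e-05 * 2.0 * 0.8571
q = 3.326e-05 m^3/s per m


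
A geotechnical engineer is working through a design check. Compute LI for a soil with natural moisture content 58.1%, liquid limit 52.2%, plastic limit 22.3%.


First compute the plasticity index:
PI = LL - PL = 52.2 - 22.3 = 29.9
Then compute the liquidity index:
LI = (w - PL) / PI
LI = (58.1 - 22.3) / 29.9
LI = 1.197


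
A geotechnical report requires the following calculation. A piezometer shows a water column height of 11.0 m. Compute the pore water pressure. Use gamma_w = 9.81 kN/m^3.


Result: 107.91 kPa

Derivation:
Using u = gamma_w * h_w
u = 9.81 * 11.0
u = 107.91 kPa


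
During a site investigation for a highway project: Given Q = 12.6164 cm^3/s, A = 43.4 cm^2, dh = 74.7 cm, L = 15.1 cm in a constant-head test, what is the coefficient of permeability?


Compute hydraulic gradient:
i = dh / L = 74.7 / 15.1 = 4.94702
Then apply Darcy's law:
k = Q / (A * i)
k = 12.6164 / (43.4 * 4.94702)
k = 12.6164 / 214.701
k = 0.058763 cm/s


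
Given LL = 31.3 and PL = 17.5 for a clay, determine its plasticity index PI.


Using PI = LL - PL
PI = 31.3 - 17.5
PI = 13.8


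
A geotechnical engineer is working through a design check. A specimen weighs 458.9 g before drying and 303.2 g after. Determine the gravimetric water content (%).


Result: 51.35 %

Derivation:
Using w = (m_wet - m_dry) / m_dry * 100
m_wet - m_dry = 458.9 - 303.2 = 155.7 g
w = 155.7 / 303.2 * 100
w = 51.35 %


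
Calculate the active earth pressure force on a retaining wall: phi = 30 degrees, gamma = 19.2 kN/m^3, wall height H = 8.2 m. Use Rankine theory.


Compute active earth pressure coefficient:
Ka = tan^2(45 - phi/2) = tan^2(30.0) = 0.333333
Compute active force:
Pa = 0.5 * Ka * gamma * H^2
Pa = 0.5 * 0.333333 * 19.2 * 8.2^2
Pa = 215.17 kN/m


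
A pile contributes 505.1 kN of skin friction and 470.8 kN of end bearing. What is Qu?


Using Qu = Qf + Qb
Qu = 505.1 + 470.8
Qu = 975.9 kN


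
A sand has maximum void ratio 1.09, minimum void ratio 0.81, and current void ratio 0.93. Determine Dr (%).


Result: 57.14 %

Derivation:
Using Dr = (e_max - e) / (e_max - e_min) * 100
e_max - e = 1.09 - 0.93 = 0.16
e_max - e_min = 1.09 - 0.81 = 0.28
Dr = 0.16 / 0.28 * 100
Dr = 57.14 %


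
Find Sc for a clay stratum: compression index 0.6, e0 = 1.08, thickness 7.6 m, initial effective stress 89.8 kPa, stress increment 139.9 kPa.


Result: 0.8942 m

Derivation:
Using Sc = Cc * H / (1 + e0) * log10((sigma0 + delta_sigma) / sigma0)
Stress ratio = (89.8 + 139.9) / 89.8 = 2.55791
log10(2.55791) = 0.407885
Cc * H / (1 + e0) = 0.6 * 7.6 / (1 + 1.08) = 2.19231
Sc = 2.19231 * 0.407885
Sc = 0.8942 m


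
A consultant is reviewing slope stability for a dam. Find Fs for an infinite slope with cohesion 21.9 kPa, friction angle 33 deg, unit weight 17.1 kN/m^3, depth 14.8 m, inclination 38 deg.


Using Fs = c / (gamma*H*sin(beta)*cos(beta)) + tan(phi)/tan(beta)
Cohesion contribution = 21.9 / (17.1*14.8*sin(38)*cos(38))
Cohesion contribution = 0.178366
Friction contribution = tan(33)/tan(38) = 0.831204
Fs = 0.178366 + 0.831204
Fs = 1.01


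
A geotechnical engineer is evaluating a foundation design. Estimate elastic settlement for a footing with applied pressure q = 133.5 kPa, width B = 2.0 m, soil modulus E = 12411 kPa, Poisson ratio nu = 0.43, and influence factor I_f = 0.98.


Using Se = q * B * (1 - nu^2) * I_f / E
1 - nu^2 = 1 - 0.43^2 = 0.8151
Se = 133.5 * 2.0 * 0.8151 * 0.98 / 12411
Se = 0.017185 m
Convert to mm: Se = 0.017185 * 1000 = 17.185 mm


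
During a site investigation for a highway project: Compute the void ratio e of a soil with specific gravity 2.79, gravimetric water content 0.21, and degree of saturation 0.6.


Using the relation e = Gs * w / S
e = 2.79 * 0.21 / 0.6
e = 0.9765


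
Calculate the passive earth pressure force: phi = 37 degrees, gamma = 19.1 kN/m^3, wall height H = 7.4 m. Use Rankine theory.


Compute passive earth pressure coefficient:
Kp = tan^2(45 + phi/2) = tan^2(63.5) = 4.022791
Compute passive force:
Pp = 0.5 * Kp * gamma * H^2
Pp = 0.5 * 4.022791 * 19.1 * 7.4^2
Pp = 2103.75 kN/m


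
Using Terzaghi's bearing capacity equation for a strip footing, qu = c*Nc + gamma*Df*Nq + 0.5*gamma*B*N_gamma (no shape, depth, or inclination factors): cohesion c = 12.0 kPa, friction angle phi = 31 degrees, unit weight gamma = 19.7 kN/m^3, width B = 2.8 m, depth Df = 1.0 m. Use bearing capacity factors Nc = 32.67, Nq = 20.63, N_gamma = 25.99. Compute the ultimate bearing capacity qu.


Compute qu = c*Nc + gamma*Df*Nq + 0.5*gamma*B*N_gamma
Term 1: 12.0 * 32.67 = 392.04
Term 2: 19.7 * 1.0 * 20.63 = 406.411
Term 3: 0.5 * 19.7 * 2.8 * 25.99 = 716.8042
qu = 392.04 + 406.411 + 716.8042
qu = 1515.26 kPa


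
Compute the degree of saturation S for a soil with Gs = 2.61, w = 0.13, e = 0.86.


Result: 0.3945

Derivation:
Using S = Gs * w / e
S = 2.61 * 0.13 / 0.86
S = 0.3945


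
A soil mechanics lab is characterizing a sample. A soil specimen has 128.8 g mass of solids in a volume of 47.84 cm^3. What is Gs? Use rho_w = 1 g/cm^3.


Using Gs = m_s / (V_s * rho_w)
Since rho_w = 1 g/cm^3:
Gs = 128.8 / 47.84
Gs = 2.692


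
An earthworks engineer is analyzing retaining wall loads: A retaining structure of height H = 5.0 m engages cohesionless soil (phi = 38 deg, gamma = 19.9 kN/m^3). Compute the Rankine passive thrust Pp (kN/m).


Compute passive earth pressure coefficient:
Kp = tan^2(45 + phi/2) = tan^2(64.0) = 4.203746
Compute passive force:
Pp = 0.5 * Kp * gamma * H^2
Pp = 0.5 * 4.203746 * 19.9 * 5.0^2
Pp = 1045.68 kN/m


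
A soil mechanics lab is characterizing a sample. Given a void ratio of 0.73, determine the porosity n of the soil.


Using the relation n = e / (1 + e)
n = 0.73 / (1 + 0.73)
n = 0.73 / 1.73
n = 0.422


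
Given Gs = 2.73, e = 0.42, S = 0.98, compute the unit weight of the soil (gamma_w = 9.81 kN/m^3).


Using gamma = gamma_w * (Gs + S*e) / (1 + e)
Numerator: Gs + S*e = 2.73 + 0.98*0.42 = 3.1416
Denominator: 1 + e = 1 + 0.42 = 1.42
gamma = 9.81 * 3.1416 / 1.42
gamma = 21.704 kN/m^3


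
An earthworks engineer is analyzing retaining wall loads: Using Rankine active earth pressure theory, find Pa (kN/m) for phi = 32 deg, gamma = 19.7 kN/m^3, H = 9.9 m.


Compute active earth pressure coefficient:
Ka = tan^2(45 - phi/2) = tan^2(29.0) = 0.307259
Compute active force:
Pa = 0.5 * Ka * gamma * H^2
Pa = 0.5 * 0.307259 * 19.7 * 9.9^2
Pa = 296.63 kN/m


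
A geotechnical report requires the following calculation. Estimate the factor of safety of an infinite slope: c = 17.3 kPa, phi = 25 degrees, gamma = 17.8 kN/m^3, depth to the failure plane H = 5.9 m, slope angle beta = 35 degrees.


Result: 1.017

Derivation:
Using Fs = c / (gamma*H*sin(beta)*cos(beta)) + tan(phi)/tan(beta)
Cohesion contribution = 17.3 / (17.8*5.9*sin(35)*cos(35))
Cohesion contribution = 0.350605
Friction contribution = tan(25)/tan(35) = 0.665956
Fs = 0.350605 + 0.665956
Fs = 1.017


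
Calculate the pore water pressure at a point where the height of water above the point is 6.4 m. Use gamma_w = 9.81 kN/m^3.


Using u = gamma_w * h_w
u = 9.81 * 6.4
u = 62.78 kPa


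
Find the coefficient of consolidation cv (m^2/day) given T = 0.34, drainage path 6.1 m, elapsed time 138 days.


Using cv = T * H_dr^2 / t
H_dr^2 = 6.1^2 = 37.21
cv = 0.34 * 37.21 / 138
cv = 0.09168 m^2/day


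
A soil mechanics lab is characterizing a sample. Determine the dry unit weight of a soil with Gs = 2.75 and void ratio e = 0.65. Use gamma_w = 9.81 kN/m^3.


Using gamma_d = Gs * gamma_w / (1 + e)
gamma_d = 2.75 * 9.81 / (1 + 0.65)
gamma_d = 2.75 * 9.81 / 1.65
gamma_d = 16.35 kN/m^3


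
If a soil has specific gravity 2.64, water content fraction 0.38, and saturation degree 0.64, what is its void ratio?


Using the relation e = Gs * w / S
e = 2.64 * 0.38 / 0.64
e = 1.5675


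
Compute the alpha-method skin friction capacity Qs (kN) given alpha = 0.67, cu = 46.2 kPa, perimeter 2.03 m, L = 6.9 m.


Result: 433.57 kN

Derivation:
Using Qs = alpha * cu * perimeter * L
Qs = 0.67 * 46.2 * 2.03 * 6.9
Qs = 433.57 kN


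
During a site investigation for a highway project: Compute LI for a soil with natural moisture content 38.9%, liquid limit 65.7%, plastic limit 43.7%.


Result: -0.218

Derivation:
First compute the plasticity index:
PI = LL - PL = 65.7 - 43.7 = 22.0
Then compute the liquidity index:
LI = (w - PL) / PI
LI = (38.9 - 43.7) / 22.0
LI = -0.218


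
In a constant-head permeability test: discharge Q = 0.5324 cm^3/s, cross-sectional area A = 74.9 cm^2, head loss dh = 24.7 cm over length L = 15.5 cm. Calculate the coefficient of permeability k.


Result: 0.004461 cm/s

Derivation:
Compute hydraulic gradient:
i = dh / L = 24.7 / 15.5 = 1.59355
Then apply Darcy's law:
k = Q / (A * i)
k = 0.5324 / (74.9 * 1.59355)
k = 0.5324 / 119.357
k = 0.004461 cm/s


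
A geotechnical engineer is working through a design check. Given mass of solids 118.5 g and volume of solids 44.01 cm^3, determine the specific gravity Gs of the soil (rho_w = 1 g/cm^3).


Result: 2.693

Derivation:
Using Gs = m_s / (V_s * rho_w)
Since rho_w = 1 g/cm^3:
Gs = 118.5 / 44.01
Gs = 2.693


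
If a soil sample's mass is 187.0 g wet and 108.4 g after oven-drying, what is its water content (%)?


Result: 72.51 %

Derivation:
Using w = (m_wet - m_dry) / m_dry * 100
m_wet - m_dry = 187.0 - 108.4 = 78.6 g
w = 78.6 / 108.4 * 100
w = 72.51 %


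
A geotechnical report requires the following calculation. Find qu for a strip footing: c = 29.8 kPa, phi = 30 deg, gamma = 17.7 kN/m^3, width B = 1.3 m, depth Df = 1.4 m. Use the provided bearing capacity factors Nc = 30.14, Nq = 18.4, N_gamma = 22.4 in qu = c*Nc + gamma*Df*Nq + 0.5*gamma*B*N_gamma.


Compute qu = c*Nc + gamma*Df*Nq + 0.5*gamma*B*N_gamma
Term 1: 29.8 * 30.14 = 898.172
Term 2: 17.7 * 1.4 * 18.4 = 455.952
Term 3: 0.5 * 17.7 * 1.3 * 22.4 = 257.712
qu = 898.172 + 455.952 + 257.712
qu = 1611.84 kPa


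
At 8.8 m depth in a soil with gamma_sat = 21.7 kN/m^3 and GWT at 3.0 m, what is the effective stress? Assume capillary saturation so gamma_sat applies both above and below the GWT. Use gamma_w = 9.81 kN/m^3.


Result: 134.06 kPa

Derivation:
Total stress = gamma_sat * depth
sigma = 21.7 * 8.8 = 190.96 kPa
Pore water pressure u = gamma_w * (depth - d_wt)
u = 9.81 * (8.8 - 3.0) = 56.898 kPa
Effective stress = sigma - u
sigma' = 190.96 - 56.898 = 134.06 kPa


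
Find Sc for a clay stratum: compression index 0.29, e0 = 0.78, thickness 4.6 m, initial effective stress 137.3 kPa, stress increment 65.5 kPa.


Using Sc = Cc * H / (1 + e0) * log10((sigma0 + delta_sigma) / sigma0)
Stress ratio = (137.3 + 65.5) / 137.3 = 1.47706
log10(1.47706) = 0.169397
Cc * H / (1 + e0) = 0.29 * 4.6 / (1 + 0.78) = 0.749438
Sc = 0.749438 * 0.169397
Sc = 0.127 m


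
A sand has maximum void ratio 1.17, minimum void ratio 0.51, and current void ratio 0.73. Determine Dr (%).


Using Dr = (e_max - e) / (e_max - e_min) * 100
e_max - e = 1.17 - 0.73 = 0.44
e_max - e_min = 1.17 - 0.51 = 0.66
Dr = 0.44 / 0.66 * 100
Dr = 66.67 %


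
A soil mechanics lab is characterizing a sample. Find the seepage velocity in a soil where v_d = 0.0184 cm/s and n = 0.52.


Result: 0.03538 cm/s

Derivation:
Using v_s = v_d / n
v_s = 0.0184 / 0.52
v_s = 0.03538 cm/s


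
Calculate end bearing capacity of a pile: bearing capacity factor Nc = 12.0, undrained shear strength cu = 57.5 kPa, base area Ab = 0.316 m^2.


Result: 218.04 kN

Derivation:
Using Qb = Nc * cu * Ab
Qb = 12.0 * 57.5 * 0.316
Qb = 218.04 kN


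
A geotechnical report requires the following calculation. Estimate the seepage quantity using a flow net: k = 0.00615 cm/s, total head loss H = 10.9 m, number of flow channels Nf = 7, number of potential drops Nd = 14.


Convert k to m/s for unit consistency with H:
k = 0.00615 cm/s = 0.00615 / 100 m/s = 6.15e-05 m/s
Using q = k * H * Nf / Nd
Nf / Nd = 7 / 14 = 0.5
q = 6.15e-05 * 10.9 * 0.5
q = 0.0003352 m^3/s per m


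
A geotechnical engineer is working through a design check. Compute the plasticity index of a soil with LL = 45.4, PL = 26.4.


Using PI = LL - PL
PI = 45.4 - 26.4
PI = 19.0


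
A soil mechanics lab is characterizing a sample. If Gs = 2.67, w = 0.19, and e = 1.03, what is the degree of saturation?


Using S = Gs * w / e
S = 2.67 * 0.19 / 1.03
S = 0.4925


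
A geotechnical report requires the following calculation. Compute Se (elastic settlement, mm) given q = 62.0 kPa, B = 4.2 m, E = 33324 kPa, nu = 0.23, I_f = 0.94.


Result: 6.957 mm

Derivation:
Using Se = q * B * (1 - nu^2) * I_f / E
1 - nu^2 = 1 - 0.23^2 = 0.9471
Se = 62.0 * 4.2 * 0.9471 * 0.94 / 33324
Se = 0.006957 m
Convert to mm: Se = 0.006957 * 1000 = 6.957 mm


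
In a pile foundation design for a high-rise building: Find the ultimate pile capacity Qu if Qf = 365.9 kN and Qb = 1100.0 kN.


Using Qu = Qf + Qb
Qu = 365.9 + 1100.0
Qu = 1465.9 kN


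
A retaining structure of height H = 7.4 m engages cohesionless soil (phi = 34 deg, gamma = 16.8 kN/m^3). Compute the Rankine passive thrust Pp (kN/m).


Result: 1627.02 kN/m

Derivation:
Compute passive earth pressure coefficient:
Kp = tan^2(45 + phi/2) = tan^2(62.0) = 3.537132
Compute passive force:
Pp = 0.5 * Kp * gamma * H^2
Pp = 0.5 * 3.537132 * 16.8 * 7.4^2
Pp = 1627.02 kN/m


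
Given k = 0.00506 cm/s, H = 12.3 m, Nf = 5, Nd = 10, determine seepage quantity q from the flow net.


Convert k to m/s for unit consistency with H:
k = 0.00506 cm/s = 0.00506 / 100 m/s = 5.06e-05 m/s
Using q = k * H * Nf / Nd
Nf / Nd = 5 / 10 = 0.5
q = 5.06e-05 * 12.3 * 0.5
q = 0.0003112 m^3/s per m


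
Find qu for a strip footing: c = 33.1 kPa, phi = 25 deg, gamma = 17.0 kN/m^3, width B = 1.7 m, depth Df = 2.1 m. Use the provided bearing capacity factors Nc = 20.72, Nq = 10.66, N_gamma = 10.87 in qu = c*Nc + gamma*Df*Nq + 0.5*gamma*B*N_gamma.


Compute qu = c*Nc + gamma*Df*Nq + 0.5*gamma*B*N_gamma
Term 1: 33.1 * 20.72 = 685.832
Term 2: 17.0 * 2.1 * 10.66 = 380.562
Term 3: 0.5 * 17.0 * 1.7 * 10.87 = 157.0715
qu = 685.832 + 380.562 + 157.0715
qu = 1223.47 kPa
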